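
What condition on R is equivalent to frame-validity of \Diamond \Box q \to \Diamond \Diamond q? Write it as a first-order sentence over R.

This is a Sahlqvist (Geach-type) schema ◇^1□^1q → □^0◇^2q.
First-order correspondent: \forall x \forall y (xRy \to \exists w (yRw \wedge x R^2 w)).

\forall x \forall y (xRy \to \exists w (yRw \wedge x R^2 w))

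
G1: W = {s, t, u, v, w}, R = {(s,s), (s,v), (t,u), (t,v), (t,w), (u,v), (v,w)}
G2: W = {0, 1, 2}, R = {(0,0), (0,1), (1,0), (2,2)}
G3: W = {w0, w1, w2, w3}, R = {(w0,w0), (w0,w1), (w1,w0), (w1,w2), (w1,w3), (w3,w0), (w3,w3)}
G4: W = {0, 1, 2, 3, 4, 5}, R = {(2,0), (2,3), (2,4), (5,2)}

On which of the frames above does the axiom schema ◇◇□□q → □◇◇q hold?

Frame correspondent (Sahlqvist): ∀x ∀y ∀z ((xR²y ∧ xRz) → ∃w (yR²w ∧ zR²w)) — i.e. a generalized confluence (Geach) condition.
G1: fails — sR²s, sRv but no w* with sR²w* and vR²w*.
G2: holds.
G3: fails — w0R²w2, w0Rw0 but no w with w2R²w and w0R²w.
G4: fails — 5R²0, 5R2 but no w with 0R²w and 2R²w.
Valid on: G2.

G2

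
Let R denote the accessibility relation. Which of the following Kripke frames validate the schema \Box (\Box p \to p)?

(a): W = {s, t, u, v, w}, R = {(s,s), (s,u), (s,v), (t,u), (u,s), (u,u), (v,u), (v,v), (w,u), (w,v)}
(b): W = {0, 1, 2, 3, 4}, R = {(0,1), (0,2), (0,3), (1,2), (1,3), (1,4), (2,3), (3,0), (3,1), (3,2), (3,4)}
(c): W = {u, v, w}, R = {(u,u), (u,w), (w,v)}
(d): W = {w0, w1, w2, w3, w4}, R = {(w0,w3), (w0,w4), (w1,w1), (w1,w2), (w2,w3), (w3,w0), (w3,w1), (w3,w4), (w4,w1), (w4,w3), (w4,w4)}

(a)

The schema corresponds to shift-reflexivity: \forall x \forall y (Rxy \to Ryy).
(a): satisfies the condition.
(b): fails — R34 but not R44.
(c): fails — Ruw but not Rww.
(d): fails — Rw1w2 but not Rw2w2.
Valid on: (a).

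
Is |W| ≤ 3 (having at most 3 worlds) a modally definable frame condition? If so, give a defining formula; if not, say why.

No — not modally definable

Any modally definable frame class is closed under disjoint unions.
Any modal formula valid on each of 4 disjoint one-world frames is valid on their disjoint union (validity is preserved under disjoint unions). Each one-world frame has |W|=1≤3, but the union has |W|=4.
So the class is not modally definable.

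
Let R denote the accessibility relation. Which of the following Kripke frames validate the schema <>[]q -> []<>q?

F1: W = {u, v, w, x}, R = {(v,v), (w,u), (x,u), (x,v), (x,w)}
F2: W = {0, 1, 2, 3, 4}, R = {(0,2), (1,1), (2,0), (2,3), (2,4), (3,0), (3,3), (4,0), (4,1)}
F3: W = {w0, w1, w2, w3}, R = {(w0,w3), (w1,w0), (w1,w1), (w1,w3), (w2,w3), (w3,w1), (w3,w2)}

This is the axiom for convergence; its first-order frame correspondent is forall x forall y forall z (Rxy & Rxz -> exists w (Ryw & Rzw)).
F1: fails — Rwu and Rwu but u and u have no common successor.
F2: fails — R23 and R20 but 3 and 0 have no common successor.
F3: fails — Rw1w0 and Rw1w3 but w0 and w3 have no common successor.
Valid on no frame.

none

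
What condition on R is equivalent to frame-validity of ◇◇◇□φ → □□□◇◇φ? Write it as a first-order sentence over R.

This is a Sahlqvist (Geach-type) schema ◇^3□^1φ → □^3◇^2φ.
Minimal-valuation argument: fix x; take any y with xR^3y and any z with xR^3z. Set V(φ) to the set of worlds R-reachable from y in exactly 1 step. Then □^1φ holds at y, so the antecedent holds at x; validity forces ◇^2φ at z, giving a w with zR^2w and yR^1w.
First-order correspondent: ∀x ∀y ∀z ((xR³y ∧ xR³z) → ∃w (yRw ∧ zR²w)).

∀x ∀y ∀z ((xR³y ∧ xR³z) → ∃w (yRw ∧ zR²w))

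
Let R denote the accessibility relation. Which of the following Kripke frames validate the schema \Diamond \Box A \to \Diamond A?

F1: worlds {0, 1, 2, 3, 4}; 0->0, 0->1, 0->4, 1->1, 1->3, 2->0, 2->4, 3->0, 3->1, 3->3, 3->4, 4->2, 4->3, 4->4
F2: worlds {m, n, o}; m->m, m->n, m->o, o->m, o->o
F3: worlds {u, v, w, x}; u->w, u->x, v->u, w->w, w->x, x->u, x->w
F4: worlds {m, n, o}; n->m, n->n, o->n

F1

This is the axiom for a generalized confluence (Geach) condition; its first-order frame correspondent is \forall x \forall y (xRy \to \exists w (yRw \wedge xRw)).
F1: ✓.
F2: fails — mRn but no w with nRw and mRw.
F3: fails — vRu but no t with uRt and vRt.
F4: fails — nRm but no w with mRw and nRw.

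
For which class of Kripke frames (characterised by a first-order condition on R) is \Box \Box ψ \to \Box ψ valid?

density: \forall x \forall y (Rxy \to \exists z (Rxz \wedge Rzy))

Suppose □□ψ→□ψ is valid. Take Rxy and set V(ψ)={w : xR²w}. Then □□ψ at x, so □ψ at x, so ψ at y, i.e. ∃z(Rxz∧Rzy).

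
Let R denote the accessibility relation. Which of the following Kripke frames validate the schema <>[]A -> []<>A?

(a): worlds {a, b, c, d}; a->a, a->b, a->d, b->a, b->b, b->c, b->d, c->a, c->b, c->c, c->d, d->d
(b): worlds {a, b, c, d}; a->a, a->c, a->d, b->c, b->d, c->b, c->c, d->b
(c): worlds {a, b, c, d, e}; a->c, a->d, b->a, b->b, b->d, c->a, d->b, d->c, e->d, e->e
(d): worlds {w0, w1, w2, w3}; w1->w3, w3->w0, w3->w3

This is the axiom for convergence; its first-order frame correspondent is forall x forall y forall z (Rxy & Rxz -> exists w (Ryw & Rzw)).
(a): ✓.
(b): fails — Raa and Rad but a and d have no common successor.
(c): fails — Rac and Rad but c and d have no common successor.
(d): fails — Rw3w3 and Rw3w0 but w3 and w0 have no common successor.
Valid on: (a).

(a)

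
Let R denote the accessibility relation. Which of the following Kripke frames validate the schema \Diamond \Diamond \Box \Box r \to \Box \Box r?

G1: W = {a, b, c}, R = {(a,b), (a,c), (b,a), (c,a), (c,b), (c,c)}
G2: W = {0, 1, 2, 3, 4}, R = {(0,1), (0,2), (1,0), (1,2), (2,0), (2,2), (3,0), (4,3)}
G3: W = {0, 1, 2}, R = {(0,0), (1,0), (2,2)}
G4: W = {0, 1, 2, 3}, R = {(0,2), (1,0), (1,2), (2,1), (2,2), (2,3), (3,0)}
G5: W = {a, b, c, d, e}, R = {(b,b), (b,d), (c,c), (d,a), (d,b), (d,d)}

Frame correspondent (Sahlqvist): \forall x \forall y \forall z ((x R^2 y \wedge x R^2 z) \to \exists w (y R^2 w \wedge z = w)) — i.e. a generalized confluence (Geach) condition.
G1: fails — aR²b, aR²a but no w with bR²w and a=w.
G2: fails — 1R²0, 1R²1 but no w with 0R²w and 1=w.
G3: condition met.
G4: fails — 0R²3, 0R²1 but no w with 3R²w and 1=w.
G5: fails — bR²a, bR²a but no w with aR²w and a=w.
Valid on: G3.

G3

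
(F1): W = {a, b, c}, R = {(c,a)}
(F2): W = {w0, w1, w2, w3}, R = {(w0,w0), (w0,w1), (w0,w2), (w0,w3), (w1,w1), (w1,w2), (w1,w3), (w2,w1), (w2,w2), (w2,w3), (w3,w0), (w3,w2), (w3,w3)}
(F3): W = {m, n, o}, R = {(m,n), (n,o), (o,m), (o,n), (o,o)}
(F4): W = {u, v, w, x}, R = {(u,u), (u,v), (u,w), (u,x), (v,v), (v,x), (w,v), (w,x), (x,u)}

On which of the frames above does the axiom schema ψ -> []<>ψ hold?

This is the axiom for symmetry; its first-order frame correspondent is forall x forall y (Rxy -> Ryx).
(F1): fails — Rca but not Rac.
(F2): fails — Rw1w3 but not Rw3w1.
(F3): fails — Rom but not Rmo.
(F4): fails — Ruv but not Rvu.
Valid on no frame.

none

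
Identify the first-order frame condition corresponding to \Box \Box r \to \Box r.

Suppose □□r→□r is valid. Take Rxy and set V(r)={w : xR²w}. Then □□r at x, so □r at x, so r at y, i.e. ∃z(Rxz∧Rzy).

density: \forall x \forall y (Rxy \to \exists z (Rxz \wedge Rzy))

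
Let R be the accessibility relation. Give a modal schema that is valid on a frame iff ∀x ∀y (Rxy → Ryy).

This is shift-reflexivity; the standard corresponding axiom is T□: □(□p → p).
Suppose □(□p→p) is valid. Take Rxy and set V(p)={w : Ryw}. Then at y, □p holds; since □(□p→p) at x, □p→p at y, so p at y, i.e. Ryy.

□(□p → p)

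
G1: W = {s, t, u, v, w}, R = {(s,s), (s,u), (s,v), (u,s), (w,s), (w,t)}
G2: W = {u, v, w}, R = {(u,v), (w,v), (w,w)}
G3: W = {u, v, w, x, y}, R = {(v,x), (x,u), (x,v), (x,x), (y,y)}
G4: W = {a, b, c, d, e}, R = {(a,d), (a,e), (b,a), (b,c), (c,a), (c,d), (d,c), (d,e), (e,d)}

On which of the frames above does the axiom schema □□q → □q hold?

The schema corresponds to density: ∀x ∀y (Rxy → ∃z (Rxz ∧ Rzy)).
G1: fails — Rwt but no z with Rwz and Rzt.
G2: fails — Ruv but no z with Ruz and Rzv.
G3: ✓.
G4: fails — Rbc but no z with Rbz and Rzc.
Valid on: G3.

G3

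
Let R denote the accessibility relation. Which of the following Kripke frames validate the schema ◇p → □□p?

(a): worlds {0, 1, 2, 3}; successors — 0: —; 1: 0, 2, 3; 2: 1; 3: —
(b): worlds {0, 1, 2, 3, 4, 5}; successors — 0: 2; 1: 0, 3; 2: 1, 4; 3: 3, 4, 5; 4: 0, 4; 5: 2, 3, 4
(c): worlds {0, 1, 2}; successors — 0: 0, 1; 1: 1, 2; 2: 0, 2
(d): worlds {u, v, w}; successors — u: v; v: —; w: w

(d)

This is the axiom for a generalized confluence (Geach) condition; its first-order frame correspondent is ∀x ∀y ∀z ((xRy ∧ xR²z) → ∃w (y = w ∧ z = w)).
(a): fails — 1R0, 1R²1 but 0 ≠ 1.
(b): fails — 0R2, 0R²1 but 2 ≠ 1.
(c): fails — 0R0, 0R²1 but 0 ≠ 1.
(d): condition met.
Valid on: (d).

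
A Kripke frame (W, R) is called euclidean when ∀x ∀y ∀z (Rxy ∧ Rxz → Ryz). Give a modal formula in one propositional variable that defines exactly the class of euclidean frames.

◇p → □◇p

This is the Euclidean property; the standard corresponding axiom is 5: ◇p → □◇p.
Suppose ◇p→□◇p is valid. Take Rxy, Rxz and set V(p)={y}. Then ◇p at x, so □◇p at x, so ◇p at z, so some w with Rzw has p; w=y, i.e. Rzy. By symmetry of the argument, Ryz.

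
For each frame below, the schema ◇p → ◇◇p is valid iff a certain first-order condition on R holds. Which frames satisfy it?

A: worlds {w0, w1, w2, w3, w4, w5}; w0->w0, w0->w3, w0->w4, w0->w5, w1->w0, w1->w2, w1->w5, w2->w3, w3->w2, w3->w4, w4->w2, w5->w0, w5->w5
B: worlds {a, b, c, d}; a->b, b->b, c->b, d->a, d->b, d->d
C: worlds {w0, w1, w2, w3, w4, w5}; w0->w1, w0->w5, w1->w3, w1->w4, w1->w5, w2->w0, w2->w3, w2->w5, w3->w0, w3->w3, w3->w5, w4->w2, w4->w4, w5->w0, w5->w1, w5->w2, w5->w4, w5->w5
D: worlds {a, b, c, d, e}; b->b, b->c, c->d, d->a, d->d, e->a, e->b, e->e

B, C, D

The schema corresponds to a generalized confluence (Geach) condition: ∀x ∀y (xRy → ∃w (y = w ∧ xR²w)).
A: fails — w1Rw2 but no w with w2=w and w1R²w.
B: satisfies the condition.
C: satisfies the condition.
D: satisfies the condition.
Valid on: B, C, D.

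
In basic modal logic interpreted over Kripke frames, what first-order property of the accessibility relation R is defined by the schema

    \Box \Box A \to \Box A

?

Suppose □□A→□A is valid. Take Rxy and set V(A)={w : xR²w}. Then □□A at x, so □A at x, so A at y, i.e. ∃z(Rxz∧Rzy).
Conversely, on a frame with density the schema holds at every world under every valuation.
So the correspondent is density.

density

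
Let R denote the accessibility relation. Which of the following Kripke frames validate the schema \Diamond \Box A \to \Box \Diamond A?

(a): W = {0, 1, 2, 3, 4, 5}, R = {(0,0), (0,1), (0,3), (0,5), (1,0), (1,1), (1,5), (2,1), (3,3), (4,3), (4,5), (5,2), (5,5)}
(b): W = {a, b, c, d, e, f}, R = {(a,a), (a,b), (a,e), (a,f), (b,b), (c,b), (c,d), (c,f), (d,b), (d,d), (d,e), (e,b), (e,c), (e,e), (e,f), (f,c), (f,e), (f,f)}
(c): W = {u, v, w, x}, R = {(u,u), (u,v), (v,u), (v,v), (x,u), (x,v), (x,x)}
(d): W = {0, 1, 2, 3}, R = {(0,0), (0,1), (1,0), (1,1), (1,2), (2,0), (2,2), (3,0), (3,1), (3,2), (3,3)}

(c), (d)

Frame correspondent (Sahlqvist): \forall x \forall y \forall z (Rxy \wedge Rxz \to \exists w (Ryw \wedge Rzw)) — i.e. convergence.
(a): fails — R01 and R03 but 1 and 3 have no common successor.
(b): fails — Rab and Raf but b and f have no common successor.
(c): ✓.
(d): ✓.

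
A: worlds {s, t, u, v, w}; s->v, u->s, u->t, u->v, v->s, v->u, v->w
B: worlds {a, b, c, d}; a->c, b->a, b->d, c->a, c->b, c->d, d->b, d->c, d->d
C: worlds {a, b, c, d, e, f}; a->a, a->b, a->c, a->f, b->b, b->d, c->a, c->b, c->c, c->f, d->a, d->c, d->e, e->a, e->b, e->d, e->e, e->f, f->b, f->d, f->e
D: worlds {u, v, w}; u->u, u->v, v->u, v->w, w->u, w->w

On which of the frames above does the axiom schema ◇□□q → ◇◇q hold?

The schema corresponds to a generalized confluence (Geach) condition: ∀x ∀y (xRy → ∃w (yR²w ∧ xR²w)).
A: fails — uRt but no w* with tR²w* and uR²w*.
B: condition met.
C: condition met.
D: condition met.

B, C, D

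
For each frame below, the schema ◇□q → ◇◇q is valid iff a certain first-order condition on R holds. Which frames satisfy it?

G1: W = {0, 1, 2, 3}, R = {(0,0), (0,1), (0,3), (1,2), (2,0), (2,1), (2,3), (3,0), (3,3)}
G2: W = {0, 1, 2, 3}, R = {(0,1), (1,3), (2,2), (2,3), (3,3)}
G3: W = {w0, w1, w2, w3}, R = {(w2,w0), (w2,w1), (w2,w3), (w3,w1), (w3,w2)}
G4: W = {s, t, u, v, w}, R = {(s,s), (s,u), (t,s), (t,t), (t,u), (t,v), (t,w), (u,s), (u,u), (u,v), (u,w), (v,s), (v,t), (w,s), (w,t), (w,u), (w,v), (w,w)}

Frame correspondent (Sahlqvist): ∀x ∀y (xRy → ∃w (yRw ∧ xR²w)) — i.e. a generalized confluence (Geach) condition.
G1: ✓.
G2: ✓.
G3: fails — w2Rw0 but no w with w0Rw and w2R²w.
G4: ✓.
Valid on: G1, G2, G4.

G1, G2, G4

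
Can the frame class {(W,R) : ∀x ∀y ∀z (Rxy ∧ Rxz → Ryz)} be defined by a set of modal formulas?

Yes: it is the Euclidean property, defined by the 5 schema ◇q → □◇q.
Suppose ◇q→□◇q is valid. Take Rxy, Rxz and set V(q)={y}. Then ◇q at x, so □◇q at x, so ◇q at z, so some w with Rzw has q; w=y, i.e. Rzy. By symmetry of the argument, Ryz.

Yes, by ◇q → □◇q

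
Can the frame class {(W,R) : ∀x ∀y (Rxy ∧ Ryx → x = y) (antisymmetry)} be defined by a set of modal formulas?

Any modally definable frame class is closed under surjective bounded morphisms.
The 8-cycle (worlds 0,1,2,3,4,5,6,7 with 0→1→2→3→4→5→6→7→0) is antisymmetric. Sending even-indexed worlds to a and odd-indexed worlds to b is a surjective bounded morphism onto the two-world frame with a↔b, which is not antisymmetric.
So the class is not modally definable.

Not modally definable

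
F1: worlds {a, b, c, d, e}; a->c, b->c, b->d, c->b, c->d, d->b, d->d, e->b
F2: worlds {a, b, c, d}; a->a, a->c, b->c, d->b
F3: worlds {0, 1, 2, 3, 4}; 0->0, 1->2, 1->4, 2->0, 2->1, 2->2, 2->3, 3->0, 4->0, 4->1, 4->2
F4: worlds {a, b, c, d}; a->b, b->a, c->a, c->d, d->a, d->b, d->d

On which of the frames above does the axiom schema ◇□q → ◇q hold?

F3

This is the axiom for a generalized confluence (Geach) condition; its first-order frame correspondent is ∀x ∀y (xRy → ∃w (yRw ∧ xRw)).
F1: fails — aRc but no w with cRw and aRw.
F2: fails — aRc but no w with cRw and aRw.
F3: satisfies the condition.
F4: fails — aRb but no w with bRw and aRw.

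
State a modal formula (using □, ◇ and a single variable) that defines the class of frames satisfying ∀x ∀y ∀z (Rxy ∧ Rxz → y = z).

The condition is partial functionality. The CD schema ◇ψ → □ψ defines it.
Suppose ◇ψ→□ψ is valid. Take Rxy, Rxz and set V(ψ)={y}. Then ◇ψ at x, so □ψ at x, so ψ at z, i.e. z=y.

◇ψ → □ψ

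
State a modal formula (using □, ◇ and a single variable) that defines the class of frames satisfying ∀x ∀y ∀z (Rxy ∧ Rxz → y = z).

The condition is partial functionality. The CD schema ◇ψ → □ψ defines it.
Suppose ◇ψ→□ψ is valid. Take Rxy, Rxz and set V(ψ)={y}. Then ◇ψ at x, so □ψ at x, so ψ at z, i.e. z=y.

◇ψ → □ψ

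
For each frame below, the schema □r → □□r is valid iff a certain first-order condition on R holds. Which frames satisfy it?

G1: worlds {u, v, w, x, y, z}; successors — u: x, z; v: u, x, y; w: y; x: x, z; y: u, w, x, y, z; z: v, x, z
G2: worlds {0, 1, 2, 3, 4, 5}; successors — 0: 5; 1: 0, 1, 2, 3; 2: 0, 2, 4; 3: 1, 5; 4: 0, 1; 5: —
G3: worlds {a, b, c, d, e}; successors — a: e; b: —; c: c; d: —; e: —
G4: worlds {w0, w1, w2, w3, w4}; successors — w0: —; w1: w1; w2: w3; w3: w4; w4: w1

The schema corresponds to transitivity: ∀x ∀y ∀z (Rxy ∧ Ryz → Rxz).
G1: fails — Ruz and Rzv but not Ruv.
G2: fails — R10 and R05 but not R15.
G3: condition met.
G4: fails — Rw3w4 and Rw4w1 but not Rw3w1.

G3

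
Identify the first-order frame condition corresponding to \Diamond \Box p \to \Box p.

Equivalently (dual form): ◇p → □◇p.
Suppose ◇p→□◇p is valid. Take Rxy, Rxz and set V(p)={y}. Then ◇p at x, so □◇p at x, so ◇p at z, so some w with Rzw has p; w=y, i.e. Rzy. By symmetry of the argument, Ryz.

the Euclidean property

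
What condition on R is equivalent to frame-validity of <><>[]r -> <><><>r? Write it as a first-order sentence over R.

This is a Sahlqvist (Geach-type) schema ◇^2□^1r → □^0◇^3r.
First-order correspondent: forall x forall y (x R^2 y -> exists w (yRw & x R^3 w)).

forall x forall y (x R^2 y -> exists w (yRw & x R^3 w))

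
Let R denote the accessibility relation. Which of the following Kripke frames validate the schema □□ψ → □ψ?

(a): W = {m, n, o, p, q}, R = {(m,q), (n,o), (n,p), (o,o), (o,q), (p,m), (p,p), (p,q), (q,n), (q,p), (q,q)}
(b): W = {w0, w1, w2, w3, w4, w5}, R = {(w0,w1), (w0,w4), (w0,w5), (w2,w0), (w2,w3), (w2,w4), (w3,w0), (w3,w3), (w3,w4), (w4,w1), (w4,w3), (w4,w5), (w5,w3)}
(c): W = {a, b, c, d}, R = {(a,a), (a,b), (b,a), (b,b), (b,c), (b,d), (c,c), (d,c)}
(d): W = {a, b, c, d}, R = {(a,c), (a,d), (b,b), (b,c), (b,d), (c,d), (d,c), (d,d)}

(a), (c), (d)

The schema corresponds to density: ∀x ∀y (Rxy → ∃z (Rxz ∧ Rzy)).
(a): condition met.
(b): fails — Rw0w4 but no z with Rw0z and Rzw4.
(c): condition met.
(d): condition met.
Valid on: (a), (c), (d).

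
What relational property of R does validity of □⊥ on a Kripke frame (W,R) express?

emptiness of R

This schema is the Ver axiom.
Its frame correspondent is emptiness of R — ∀x ∀y ¬Rxy.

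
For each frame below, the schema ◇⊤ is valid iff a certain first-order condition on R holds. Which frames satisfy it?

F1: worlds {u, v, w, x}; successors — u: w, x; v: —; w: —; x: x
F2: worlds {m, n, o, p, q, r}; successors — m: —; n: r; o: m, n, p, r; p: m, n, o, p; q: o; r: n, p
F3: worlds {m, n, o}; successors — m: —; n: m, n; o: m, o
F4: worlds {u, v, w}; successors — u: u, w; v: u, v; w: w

This is the axiom for seriality; its first-order frame correspondent is ∀x ∃y Rxy.
F1: fails — world v has no successor.
F2: fails — world m has no successor.
F3: fails — world m has no successor.
F4: condition met.
Valid on: F4.

F4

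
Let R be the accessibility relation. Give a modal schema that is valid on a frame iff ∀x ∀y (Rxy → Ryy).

A defining formula is □(□q → q) (the T□ axiom).

□(□q → q)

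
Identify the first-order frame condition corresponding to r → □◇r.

symmetry: ∀x ∀y (Rxy → Ryx)

Suppose r→□◇r is valid. Take Rxy and set V(r)={x}. Then r at x, so □◇r at x, so ◇r at y, so some z with Ryz has r; z=x, i.e. Ryx.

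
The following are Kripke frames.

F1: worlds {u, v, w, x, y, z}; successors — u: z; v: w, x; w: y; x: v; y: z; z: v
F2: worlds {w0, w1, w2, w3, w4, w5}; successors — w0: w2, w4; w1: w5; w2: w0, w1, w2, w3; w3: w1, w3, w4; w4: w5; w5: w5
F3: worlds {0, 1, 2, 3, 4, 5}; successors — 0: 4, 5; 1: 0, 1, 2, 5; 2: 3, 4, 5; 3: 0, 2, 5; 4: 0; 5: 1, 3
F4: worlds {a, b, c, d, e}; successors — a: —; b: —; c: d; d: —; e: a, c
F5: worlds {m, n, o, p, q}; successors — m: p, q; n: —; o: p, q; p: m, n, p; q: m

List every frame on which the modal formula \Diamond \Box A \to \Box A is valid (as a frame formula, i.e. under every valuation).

none

The schema corresponds to a generalized confluence (Geach) condition: \forall x \forall y \forall z ((xRy \wedge xRz) \to \exists w (yRw \wedge z = w)).
F1: fails — uRz, uRz but no t with zRt and z=t.
F2: fails — w0Rw2, w0Rw4 but no w with w2Rw and w4=w.
F3: fails — 0R4, 0R4 but no w with 4Rw and 4=w.
F4: fails — cRd, cRd but no w with dRw and d=w.
F5: fails — mRp, mRq but no w with pRw and q=w.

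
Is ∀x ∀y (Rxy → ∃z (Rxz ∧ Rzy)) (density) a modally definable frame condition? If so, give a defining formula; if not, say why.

Yes — defined by □□q → □q

The condition is density. A defining modal formula is □□q → □q.
Suppose □□q→□q is valid. Take Rxy and set V(q)={w : xR²w}. Then □□q at x, so □q at x, so q at y, i.e. ∃z(Rxz∧Rzy).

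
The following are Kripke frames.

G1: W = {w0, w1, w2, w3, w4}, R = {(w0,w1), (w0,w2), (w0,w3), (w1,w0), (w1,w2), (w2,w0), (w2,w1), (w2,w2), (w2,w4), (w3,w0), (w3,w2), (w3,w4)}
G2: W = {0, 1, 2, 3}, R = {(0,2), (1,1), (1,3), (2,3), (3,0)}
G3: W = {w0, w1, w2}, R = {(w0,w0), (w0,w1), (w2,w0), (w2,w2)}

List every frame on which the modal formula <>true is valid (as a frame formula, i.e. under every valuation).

The schema corresponds to seriality: forall x exists y Rxy.
G1: fails — world w4 has no successor.
G2: holds.
G3: fails — world w1 has no successor.

G2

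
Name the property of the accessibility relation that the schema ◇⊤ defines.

◇⊤ holds at w iff w has a successor, so frame-validity of ◇⊤ is exactly seriality. Equivalently via □p → ◇p:
Suppose □p→◇p is valid. At any x set V(p)=W. Then □p at x, so ◇p at x, so x has a successor.

Seriality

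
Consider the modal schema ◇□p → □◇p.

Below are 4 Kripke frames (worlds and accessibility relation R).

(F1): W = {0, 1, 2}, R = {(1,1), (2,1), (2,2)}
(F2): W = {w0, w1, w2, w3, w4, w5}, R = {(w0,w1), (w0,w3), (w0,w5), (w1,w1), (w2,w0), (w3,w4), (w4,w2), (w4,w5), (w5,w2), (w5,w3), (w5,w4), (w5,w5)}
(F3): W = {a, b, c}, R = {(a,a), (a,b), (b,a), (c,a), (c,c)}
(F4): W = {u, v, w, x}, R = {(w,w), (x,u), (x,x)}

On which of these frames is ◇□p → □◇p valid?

The schema corresponds to convergence: ∀x ∀y ∀z (Rxy ∧ Rxz → ∃w (Ryw ∧ Rzw)).
(F1): condition met.
(F2): fails — Rw0w5 and Rw0w1 but w5 and w1 have no common successor.
(F3): condition met.
(F4): fails — Rxu and Rxu but u and u have no common successor.
Valid on: (F1), (F3).

(F1), (F3)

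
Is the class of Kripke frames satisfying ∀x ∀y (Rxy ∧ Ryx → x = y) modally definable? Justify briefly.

Not definable by any modal formula

If a class were modally definable it would be closed under surjective bounded morphisms (Goldblatt–Thomason).
The 8-cycle (worlds a,b,c,d,e,f,g,h with a→b→c→d→e→f→g→h→a) is antisymmetric. Sending even-indexed worlds to a and odd-indexed worlds to b is a surjective bounded morphism onto the two-world frame with a↔b, which is not antisymmetric.
So no modal formula (or set of formulas) defines exactly the antisymmetric frames.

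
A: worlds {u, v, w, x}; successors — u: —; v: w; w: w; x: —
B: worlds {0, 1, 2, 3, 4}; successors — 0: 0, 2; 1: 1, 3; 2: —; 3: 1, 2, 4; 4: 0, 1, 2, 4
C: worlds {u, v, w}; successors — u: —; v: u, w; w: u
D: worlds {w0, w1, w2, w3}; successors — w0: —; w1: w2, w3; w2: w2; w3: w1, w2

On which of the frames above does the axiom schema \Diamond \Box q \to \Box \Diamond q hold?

This is the axiom for convergence; its first-order frame correspondent is \forall x \forall y \forall z (Rxy \wedge Rxz \to \exists w (Ryw \wedge Rzw)).
A: condition met.
B: fails — R00 and R02 but 0 and 2 have no common successor.
C: fails — Rvu and Rvu but u and u have no common successor.
D: condition met.
Valid on: A, D.

A, D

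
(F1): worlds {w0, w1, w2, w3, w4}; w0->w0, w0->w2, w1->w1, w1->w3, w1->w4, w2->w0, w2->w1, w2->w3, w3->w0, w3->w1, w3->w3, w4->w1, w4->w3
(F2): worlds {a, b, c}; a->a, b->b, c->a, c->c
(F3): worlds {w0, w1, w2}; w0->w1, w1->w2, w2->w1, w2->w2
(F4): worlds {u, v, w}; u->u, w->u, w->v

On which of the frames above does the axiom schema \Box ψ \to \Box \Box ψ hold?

(F2), (F4)

Frame correspondent (Sahlqvist): \forall x \forall y \forall z (Rxy \wedge Ryz \to Rxz) — i.e. transitivity.
(F1): fails — Rw3w1 and Rw1w4 but not Rw3w4.
(F2): condition met.
(F3): fails — Rw1w2 and Rw2w1 but not Rw1w1.
(F4): condition met.
Valid on: (F2), (F4).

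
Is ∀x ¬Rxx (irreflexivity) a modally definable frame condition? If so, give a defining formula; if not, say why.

No

Any modally definable frame class is closed under surjective bounded morphisms.
The 5-cycle (worlds 0,1,2,3,4 with 0→1→2→3→4→0) is irreflexive, and the map sending every world to a single reflexive point • is a surjective bounded morphism (forth: every edge maps to (•,•); back: every world has a successor). So any modal formula valid on the 5-cycle is also valid on the reflexive point, which is not irreflexive.
So the class is not modally definable.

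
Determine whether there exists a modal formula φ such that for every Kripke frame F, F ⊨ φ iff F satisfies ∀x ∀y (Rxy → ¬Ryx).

Modal frame validity is preserved under surjective bounded morphisms.
The 4-cycle (worlds 0,1,2,3 with 0→1→2→3→0) is asymmetric. Mapping every world to a single reflexive point • is a surjective bounded morphism, and the reflexive point is not asymmetric (R•• but asymmetry requires ¬R••).
So the class is not modally definable.

Not modally definable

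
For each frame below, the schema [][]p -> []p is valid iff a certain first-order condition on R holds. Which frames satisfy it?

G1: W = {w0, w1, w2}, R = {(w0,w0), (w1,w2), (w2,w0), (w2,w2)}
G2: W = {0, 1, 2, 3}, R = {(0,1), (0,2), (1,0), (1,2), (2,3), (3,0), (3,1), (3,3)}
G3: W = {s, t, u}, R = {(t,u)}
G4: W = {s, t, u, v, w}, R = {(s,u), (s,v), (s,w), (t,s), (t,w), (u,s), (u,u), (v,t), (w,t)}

G1

This is the axiom for density; its first-order frame correspondent is forall x forall y (Rxy -> exists z (Rxz & Rzy)).
G1: holds.
G2: fails — R10 but no z with R1z and Rz0.
G3: fails — Rtu but no z with Rtz and Rzu.
G4: fails — Rwt but no z with Rwz and Rzt.
Valid on: G1.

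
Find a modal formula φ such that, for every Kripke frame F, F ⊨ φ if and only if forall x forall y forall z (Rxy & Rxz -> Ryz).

The condition is the Euclidean property. The 5 schema ◇r → □◇r defines it.
Suppose ◇r→□◇r is valid. Take Rxy, Rxz and set V(r)={y}. Then ◇r at x, so □◇r at x, so ◇r at z, so some w with Rzw has r; w=y, i.e. Rzy. By symmetry of the argument, Ryz.

◇r → □◇r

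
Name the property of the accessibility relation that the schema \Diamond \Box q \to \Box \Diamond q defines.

Convergence

Suppose ◇□q→□◇q is valid. Take Rxy, Rxz and set V(q)={w : Ryw}. Then □q at y so ◇□q at x, so □◇q at x, so ◇q at z, giving w with Rzw and Ryw.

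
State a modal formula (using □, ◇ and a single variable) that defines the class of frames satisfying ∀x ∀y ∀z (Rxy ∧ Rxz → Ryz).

◇p → □◇p

The condition is the Euclidean property. The 5 schema ◇p → □◇p defines it.
Suppose ◇p→□◇p is valid. Take Rxy, Rxz and set V(p)={y}. Then ◇p at x, so □◇p at x, so ◇p at z, so some w with Rzw has p; w=y, i.e. Rzy. By symmetry of the argument, Ryz.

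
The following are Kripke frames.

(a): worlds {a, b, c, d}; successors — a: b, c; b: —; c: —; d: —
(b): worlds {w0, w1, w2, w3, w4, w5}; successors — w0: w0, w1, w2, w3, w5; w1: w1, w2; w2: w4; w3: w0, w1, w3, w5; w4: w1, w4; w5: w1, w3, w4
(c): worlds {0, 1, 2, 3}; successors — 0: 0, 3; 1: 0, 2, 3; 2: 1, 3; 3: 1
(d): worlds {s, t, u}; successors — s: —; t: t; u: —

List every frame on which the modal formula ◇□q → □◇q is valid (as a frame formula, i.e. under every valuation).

(d)

The schema corresponds to convergence: ∀x ∀y ∀z (Rxy ∧ Rxz → ∃w (Ryw ∧ Rzw)).
(a): fails — Rac and Rac but c and c have no common successor.
(b): fails — Rw0w1 and Rw0w2 but w1 and w2 have no common successor.
(c): fails — R00 and R03 but 0 and 3 have no common successor.
(d): ✓.
Valid on: (d).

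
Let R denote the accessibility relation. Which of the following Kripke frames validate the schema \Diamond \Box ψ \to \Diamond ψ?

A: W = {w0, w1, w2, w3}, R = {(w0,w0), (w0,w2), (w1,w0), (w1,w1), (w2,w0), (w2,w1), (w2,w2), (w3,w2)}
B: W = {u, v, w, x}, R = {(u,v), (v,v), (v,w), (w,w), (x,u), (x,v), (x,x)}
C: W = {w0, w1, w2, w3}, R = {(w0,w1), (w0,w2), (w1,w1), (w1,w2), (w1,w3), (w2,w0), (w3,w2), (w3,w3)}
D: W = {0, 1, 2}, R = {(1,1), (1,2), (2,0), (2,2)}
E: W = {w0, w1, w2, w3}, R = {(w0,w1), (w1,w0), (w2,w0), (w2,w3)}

A, B

The schema corresponds to a generalized confluence (Geach) condition: \forall x \forall y (xRy \to \exists w (yRw \wedge xRw)).
A: condition met.
B: condition met.
C: fails — w0Rw2 but no w with w2Rw and w0Rw.
D: fails — 2R0 but no w with 0Rw and 2Rw.
E: fails — w0Rw1 but no w with w1Rw and w0Rw.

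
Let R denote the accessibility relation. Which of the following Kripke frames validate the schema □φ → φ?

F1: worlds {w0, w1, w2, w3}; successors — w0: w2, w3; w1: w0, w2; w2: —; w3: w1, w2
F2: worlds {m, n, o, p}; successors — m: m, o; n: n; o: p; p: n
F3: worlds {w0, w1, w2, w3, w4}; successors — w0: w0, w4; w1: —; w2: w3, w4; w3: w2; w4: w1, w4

Frame correspondent (Sahlqvist): ∀x Rxx — i.e. reflexivity.
F1: fails — world w0 does not see itself.
F2: fails — world o does not see itself.
F3: fails — world w1 does not see itself.
Valid on no frame.

none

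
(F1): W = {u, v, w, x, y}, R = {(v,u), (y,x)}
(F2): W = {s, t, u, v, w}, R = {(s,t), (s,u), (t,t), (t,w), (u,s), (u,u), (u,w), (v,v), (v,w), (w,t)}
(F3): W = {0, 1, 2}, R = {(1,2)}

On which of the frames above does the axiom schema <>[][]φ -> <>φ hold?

(F2)

The schema corresponds to a generalized confluence (Geach) condition: forall x forall y (xRy -> exists w (y R^2 w & xRw)).
(F1): fails — vRu but no t with uR²t and vRt.
(F2): satisfies the condition.
(F3): fails — 1R2 but no w with 2R²w and 1Rw.
Valid on: (F2).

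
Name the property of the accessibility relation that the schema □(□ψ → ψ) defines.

Suppose □(□ψ→ψ) is valid. Take Rxy and set V(ψ)={w : Ryw}. Then at y, □ψ holds; since □(□ψ→ψ) at x, □ψ→ψ at y, so ψ at y, i.e. Ryy.

Shift-reflexivity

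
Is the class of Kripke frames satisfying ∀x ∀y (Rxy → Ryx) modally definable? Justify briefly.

This is a Sahlqvist condition; the B axiom p → □◇p defines it.
Suppose p→□◇p is valid. Take Rxy and set V(p)={x}. Then p at x, so □◇p at x, so ◇p at y, so some z with Ryz has p; z=x, i.e. Ryx.

Yes, by p → □◇p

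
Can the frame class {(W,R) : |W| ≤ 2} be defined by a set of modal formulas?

Modal frame validity is preserved under disjoint unions.
Any modal formula valid on each of 3 disjoint one-world frames is valid on their disjoint union (validity is preserved under disjoint unions). Each one-world frame has |W|=1≤2, but the union has |W|=3.
Hence having at most 2 worlds is not modally definable.

No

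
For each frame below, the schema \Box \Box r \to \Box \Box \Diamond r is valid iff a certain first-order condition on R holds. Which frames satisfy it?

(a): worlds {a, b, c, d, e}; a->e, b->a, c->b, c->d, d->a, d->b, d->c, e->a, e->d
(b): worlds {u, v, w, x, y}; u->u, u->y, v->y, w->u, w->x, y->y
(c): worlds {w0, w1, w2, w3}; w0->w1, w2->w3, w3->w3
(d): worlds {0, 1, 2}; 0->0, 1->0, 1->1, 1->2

(b), (c)

This is the axiom for a generalized confluence (Geach) condition; its first-order frame correspondent is \forall x \forall z (x R^2 z \to \exists w (x R^2 w \wedge zRw)).
(a): fails — aR²a but no w with aR²w and aRw.
(b): holds.
(c): holds.
(d): fails — 1R²2 but no w with 1R²w and 2Rw.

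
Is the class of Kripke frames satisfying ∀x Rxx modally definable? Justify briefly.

This is a Sahlqvist condition; the T axiom □r → r defines it.
Suppose □r→r is valid. At any x set V(r)={w : Rxw}. Then □r holds at x, so r holds at x, i.e. Rxx.

Definable; □r → r defines it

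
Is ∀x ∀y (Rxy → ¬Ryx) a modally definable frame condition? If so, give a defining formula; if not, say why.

If a class were modally definable it would be closed under surjective bounded morphisms (Goldblatt–Thomason).
The 4-cycle (worlds s,t,u,v with s→t→u→v→s) is asymmetric. Mapping every world to a single reflexive point • is a surjective bounded morphism, and the reflexive point is not asymmetric (R•• but asymmetry requires ¬R••).
Hence asymmetry is not modally definable.

No — not modally definable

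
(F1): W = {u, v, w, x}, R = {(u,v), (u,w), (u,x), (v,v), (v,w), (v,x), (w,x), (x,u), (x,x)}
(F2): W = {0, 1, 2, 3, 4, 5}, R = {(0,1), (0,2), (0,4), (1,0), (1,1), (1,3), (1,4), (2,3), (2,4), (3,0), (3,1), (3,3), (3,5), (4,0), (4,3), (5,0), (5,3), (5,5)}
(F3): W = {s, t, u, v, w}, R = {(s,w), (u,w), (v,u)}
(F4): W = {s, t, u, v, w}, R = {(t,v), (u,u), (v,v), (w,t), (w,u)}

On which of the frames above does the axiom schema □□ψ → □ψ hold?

The schema corresponds to density: ∀x ∀y (Rxy → ∃z (Rxz ∧ Rzy)).
(F1): condition met.
(F2): fails — R02 but no z with R0z and Rz2.
(F3): fails — Rvu but no z with Rvz and Rzu.
(F4): fails — Rwt but no z with Rwz and Rzt.
Valid on: (F1).

(F1)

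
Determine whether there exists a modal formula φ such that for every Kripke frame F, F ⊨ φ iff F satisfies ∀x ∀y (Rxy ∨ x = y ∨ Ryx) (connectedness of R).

If a class were modally definable it would be closed under disjoint unions (Goldblatt–Thomason).
Take 2 disjoint single-world reflexive frames: each is trivially connected, but their disjoint union has 2 worlds with no edge between distinct components, so it is not connected.
So no modal formula (or set of formulas) defines exactly the connected frames.

Not definable by any modal formula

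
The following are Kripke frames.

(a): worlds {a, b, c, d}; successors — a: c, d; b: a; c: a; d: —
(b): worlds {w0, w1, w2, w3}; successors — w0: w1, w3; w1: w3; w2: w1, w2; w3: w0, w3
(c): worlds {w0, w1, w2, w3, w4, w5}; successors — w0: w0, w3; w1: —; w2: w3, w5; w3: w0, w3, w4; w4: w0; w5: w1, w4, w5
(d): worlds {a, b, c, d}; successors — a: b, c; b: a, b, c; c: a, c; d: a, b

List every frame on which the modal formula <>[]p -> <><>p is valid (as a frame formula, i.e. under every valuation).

(b), (d)

Frame correspondent (Sahlqvist): forall x forall y (xRy -> exists w (yRw & x R^2 w)) — i.e. a generalized confluence (Geach) condition.
(a): fails — aRd but no w with dRw and aR²w.
(b): satisfies the condition.
(c): fails — w5Rw1 but no w with w1Rw and w5R²w.
(d): satisfies the condition.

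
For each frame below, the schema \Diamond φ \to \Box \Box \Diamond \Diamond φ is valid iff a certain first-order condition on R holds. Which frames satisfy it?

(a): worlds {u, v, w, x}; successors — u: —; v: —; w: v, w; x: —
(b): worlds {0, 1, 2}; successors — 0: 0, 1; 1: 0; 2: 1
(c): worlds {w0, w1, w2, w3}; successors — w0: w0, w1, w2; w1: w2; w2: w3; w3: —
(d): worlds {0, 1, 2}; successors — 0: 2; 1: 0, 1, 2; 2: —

This is the axiom for a generalized confluence (Geach) condition; its first-order frame correspondent is \forall x \forall y \forall z ((xRy \wedge x R^2 z) \to \exists w (y = w \wedge z R^2 w)).
(a): fails — wRv, wR²v but no t with v=t and vR²t.
(b): condition met.
(c): fails — w0Rw0, w0R²w1 but no w with w0=w and w1R²w.
(d): fails — 1R0, 1R²0 but no w with 0=w and 0R²w.
Valid on: (b).

(b)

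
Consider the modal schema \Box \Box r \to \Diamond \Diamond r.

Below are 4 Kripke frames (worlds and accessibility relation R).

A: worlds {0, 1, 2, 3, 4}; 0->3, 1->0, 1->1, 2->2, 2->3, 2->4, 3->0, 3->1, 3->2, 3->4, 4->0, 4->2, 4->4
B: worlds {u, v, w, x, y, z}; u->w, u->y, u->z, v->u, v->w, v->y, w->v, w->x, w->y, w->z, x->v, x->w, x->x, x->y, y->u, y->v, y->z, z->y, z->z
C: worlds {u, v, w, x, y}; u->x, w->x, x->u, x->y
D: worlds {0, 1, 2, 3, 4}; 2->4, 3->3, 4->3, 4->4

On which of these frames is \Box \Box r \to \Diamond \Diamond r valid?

The schema corresponds to a generalized confluence (Geach) condition: \forall x \exists w (x R^2 w \wedge x R^2 w).
A: ✓.
B: ✓.
C: fails — at v but no t with vR²t and vR²t.
D: fails — at 0 but no w with 0R²w and 0R²w.
Valid on: A, B.

A, B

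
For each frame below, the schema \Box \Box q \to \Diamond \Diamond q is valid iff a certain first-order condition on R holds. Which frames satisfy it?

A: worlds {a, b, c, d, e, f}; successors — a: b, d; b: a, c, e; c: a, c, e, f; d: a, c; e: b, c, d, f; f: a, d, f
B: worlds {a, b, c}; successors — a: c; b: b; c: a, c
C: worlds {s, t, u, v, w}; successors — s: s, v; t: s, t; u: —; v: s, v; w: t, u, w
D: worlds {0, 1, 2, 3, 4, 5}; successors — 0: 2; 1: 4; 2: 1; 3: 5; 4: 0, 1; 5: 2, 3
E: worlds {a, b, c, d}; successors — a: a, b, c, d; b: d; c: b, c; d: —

A, B, D

This is the axiom for a generalized confluence (Geach) condition; its first-order frame correspondent is \forall x \exists w (x R^2 w \wedge x R^2 w).
A: ✓.
B: ✓.
C: fails — at u but no w* with uR²w* and uR²w*.
D: ✓.
E: fails — at b but no w with bR²w and bR²w.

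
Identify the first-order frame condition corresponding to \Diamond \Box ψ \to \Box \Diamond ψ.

Convergence

Suppose ◇□ψ→□◇ψ is valid. Take Rxy, Rxz and set V(ψ)={w : Ryw}. Then □ψ at y so ◇□ψ at x, so □◇ψ at x, so ◇ψ at z, giving w with Rzw and Ryw.
Conversely, any frame satisfying \forall x \forall y \forall z (Rxy \wedge Rxz \to \exists w (Ryw \wedge Rzw)) validates the schema.
Frame condition: \forall x \forall y \forall z (Rxy \wedge Rxz \to \exists w (Ryw \wedge Rzw)).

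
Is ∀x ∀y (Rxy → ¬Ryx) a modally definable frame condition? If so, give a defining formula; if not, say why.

No

If a class were modally definable it would be closed under surjective bounded morphisms (Goldblatt–Thomason).
The 3-cycle (worlds w0,w1,w2 with w0→w1→w2→w0) is asymmetric. Mapping every world to a single reflexive point • is a surjective bounded morphism, and the reflexive point is not asymmetric (R•• but asymmetry requires ¬R••).
So the class is not modally definable.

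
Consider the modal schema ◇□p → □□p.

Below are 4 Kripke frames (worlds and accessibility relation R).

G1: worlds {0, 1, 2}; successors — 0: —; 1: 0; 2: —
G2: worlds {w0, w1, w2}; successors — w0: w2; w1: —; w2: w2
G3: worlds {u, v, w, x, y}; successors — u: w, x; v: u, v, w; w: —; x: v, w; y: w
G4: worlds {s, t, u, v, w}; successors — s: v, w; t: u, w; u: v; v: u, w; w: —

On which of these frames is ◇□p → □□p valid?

The schema corresponds to a generalized confluence (Geach) condition: ∀x ∀y ∀z ((xRy ∧ xR²z) → ∃w (yRw ∧ z = w)).
G1: satisfies the condition.
G2: satisfies the condition.
G3: fails — uRw, uR²v but no t with wRt and v=t.
G4: fails — sRw, sR²u but no w* with wRw* and u=w*.
Valid on: G1, G2.

G1, G2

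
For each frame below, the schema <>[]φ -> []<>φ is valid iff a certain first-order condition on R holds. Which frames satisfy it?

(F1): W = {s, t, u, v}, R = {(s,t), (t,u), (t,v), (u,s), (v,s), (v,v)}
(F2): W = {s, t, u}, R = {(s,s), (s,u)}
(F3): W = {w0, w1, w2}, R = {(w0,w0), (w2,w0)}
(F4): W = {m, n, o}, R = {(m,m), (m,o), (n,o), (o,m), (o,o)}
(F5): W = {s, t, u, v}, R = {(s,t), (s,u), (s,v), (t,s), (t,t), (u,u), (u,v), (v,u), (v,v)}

This is the axiom for convergence; its first-order frame correspondent is forall x forall y forall z (Rxy & Rxz -> exists w (Ryw & Rzw)).
(F1): fails — Rvv and Rvs but v and s have no common successor.
(F2): fails — Rsu and Rsu but u and u have no common successor.
(F3): satisfies the condition.
(F4): satisfies the condition.
(F5): fails — Rsv and Rst but v and t have no common successor.

(F3), (F4)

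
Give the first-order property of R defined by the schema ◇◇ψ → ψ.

This is a Sahlqvist (Geach-type) schema ◇^2□^0ψ → □^0◇^0ψ.
Minimal-valuation argument: fix x; take any y with xR^2y and any z with xR^0z. Set V(ψ) to the set of worlds R-reachable from y in exactly 0 steps. Then □^0ψ holds at y, so the antecedent holds at x; validity forces ◇^0ψ at z, giving a w with zR^0w and yR^0w.
First-order correspondent: ∀x ∀y (xR²y → ∃w (y = w ∧ x = w)).

∀x ∀y (xR²y → ∃w (y = w ∧ x = w))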